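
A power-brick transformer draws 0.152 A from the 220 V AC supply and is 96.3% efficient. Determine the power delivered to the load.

P_in = V_p I_p = 220 × 0.152 = 33.440 W.
P_out = η P_in = 0.963 × 33.440 = 32.2 W.

P_out ≈ 32.2 W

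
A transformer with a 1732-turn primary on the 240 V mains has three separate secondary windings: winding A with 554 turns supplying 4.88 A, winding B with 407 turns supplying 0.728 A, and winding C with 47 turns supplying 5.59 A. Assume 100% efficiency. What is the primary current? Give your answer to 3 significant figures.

V_A = 240 × 554/1732 = 76.767 V; V_B = 240 × 407/1732 = 56.397 V; V_C = 240 × 47/1732 = 6.5127 V.
P_out = V_A I_A + V_B I_B + V_C I_C = 76.767×4.88 + 56.397×0.728 + 6.5127×5.59 = 374.62 + 41.057 + 36.406 = 452.08 W.
Ideal ⇒ P_in = P_out, so I_p = P_out/V_p = 452.08/240 = 1.88 A.

I_p ≈ 1.88 A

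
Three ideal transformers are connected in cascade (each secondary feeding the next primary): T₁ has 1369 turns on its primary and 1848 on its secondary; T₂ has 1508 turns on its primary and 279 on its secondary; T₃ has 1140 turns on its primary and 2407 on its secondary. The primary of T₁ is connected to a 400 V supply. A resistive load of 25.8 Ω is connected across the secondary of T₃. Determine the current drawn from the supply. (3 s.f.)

I_supply ≈ 4.31 A

After T₁: V = 400.00 × 1848/1369 = 539.96 V.
After T₂: V = 539.96 × 279/1508 = 99.899 V.
After T₃: V = 99.899 × 2407/1140 = 210.93 V.
I_load = 210.93/25.8 = 8.1755 A, so P_out = 210.93 × 8.1755 = 1724.4 W.
All ideal ⇒ P_in = P_out, so I_supply = 1724.4/400 = 4.31 A.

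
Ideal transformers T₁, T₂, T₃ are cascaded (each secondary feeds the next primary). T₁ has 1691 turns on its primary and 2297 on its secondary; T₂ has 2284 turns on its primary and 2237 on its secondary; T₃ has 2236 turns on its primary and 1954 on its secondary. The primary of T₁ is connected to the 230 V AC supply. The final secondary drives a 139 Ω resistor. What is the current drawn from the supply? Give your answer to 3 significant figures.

I_supply ≈ 2.24 A

Secondary of T₁: V = 230.00 × 2297/1691 = 312.42 V.
Secondary of T₂: V = 312.42 × 2237/2284 = 306.00 V.
Secondary of T₃: V = 306.00 × 1954/2236 = 267.40 V.
I_load = 267.40/139 = 1.9238 A, so P_out = 267.40 × 1.9238 = 514.42 W.
All ideal ⇒ P_in = P_out, so I_supply = 514.42/230 = 2.24 A.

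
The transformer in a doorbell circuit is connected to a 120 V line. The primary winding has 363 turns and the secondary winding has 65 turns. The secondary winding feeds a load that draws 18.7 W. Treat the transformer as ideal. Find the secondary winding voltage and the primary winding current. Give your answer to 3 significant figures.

V_s ≈ 21.5 V, I_p ≈ 0.156 A

V_s = V_p × N_s/N_p = 120 × 65/363 = 21.488 V.
I_s = P/V_s = 18.7/21.488 = 0.87027 A.
I_p = I_s × N_s/N_p = 0.87027 × 65/363 = 0.156 A.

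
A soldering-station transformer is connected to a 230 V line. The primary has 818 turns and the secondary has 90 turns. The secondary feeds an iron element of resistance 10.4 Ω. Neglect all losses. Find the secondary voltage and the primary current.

V_s = V_p × N_s/N_p = 230 × 90/818 = 25.306 V.
I_s = V_s/R = 25.306/10.4 = 2.4332 A.
I_p = I_s × N_s/N_p = 2.4332 × 90/818 = 0.268 A.

V_s ≈ 25.3 V, I_p ≈ 0.268 A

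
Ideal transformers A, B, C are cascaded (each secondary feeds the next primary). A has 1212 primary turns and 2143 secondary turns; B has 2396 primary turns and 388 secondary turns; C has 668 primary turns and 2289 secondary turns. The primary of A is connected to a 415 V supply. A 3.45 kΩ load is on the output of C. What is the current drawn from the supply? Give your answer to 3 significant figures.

I_supply ≈ 0.116 A

After A: V = 415.00 × 2143/1212 = 733.78 V.
After B: V = 733.78 × 388/2396 = 118.83 V.
After C: V = 118.83 × 2289/668 = 407.18 V.
I_load = 407.18/3450 = 0.11802 A, so P_out = 407.18 × 0.11802 = 48.056 W.
All ideal ⇒ P_in = P_out, so I_supply = 48.056/415 = 0.116 A.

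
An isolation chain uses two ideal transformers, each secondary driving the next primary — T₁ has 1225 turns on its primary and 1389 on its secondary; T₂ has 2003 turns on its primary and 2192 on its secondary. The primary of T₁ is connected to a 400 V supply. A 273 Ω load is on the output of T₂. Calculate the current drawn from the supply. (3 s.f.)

After T₁: V = 400.00 × 1389/1225 = 453.55 V.
After T₂: V = 453.55 × 2192/2003 = 496.35 V.
I_load = 496.35/273 = 1.8181 A, so P_out = 496.35 × 1.8181 = 902.42 W.
All ideal ⇒ P_in = P_out, so I_supply = 902.42/400 = 2.26 A.

I_supply ≈ 2.26 A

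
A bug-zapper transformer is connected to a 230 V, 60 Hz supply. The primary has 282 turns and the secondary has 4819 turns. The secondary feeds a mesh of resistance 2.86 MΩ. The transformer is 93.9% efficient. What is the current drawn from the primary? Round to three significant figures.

I_p ≈ 0.0250 A

V_s = 230 × 4819/282 = 3930.4 V.
I_s = V_s/R = 3930.4/(2.86×10^6) = 0.0013743 A.
P_out = V_s I_s = 3930.4 × 0.0013743 = 5.4014 W.
P_in = P_out/η = 5.4014/0.939 = 5.7523 W.
I_p = P_in/V_p = 5.7523/230 = 0.0250 A.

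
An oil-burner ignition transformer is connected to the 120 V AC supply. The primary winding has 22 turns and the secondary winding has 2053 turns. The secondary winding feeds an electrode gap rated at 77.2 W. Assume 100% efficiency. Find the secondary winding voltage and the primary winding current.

V_s = V_p × N_s/N_p = 120 × 2053/22 = 11198 V.
I_s = P/V_s = 77.2/11198 = 0.0068940 A.
I_p = I_s × N_s/N_p = 0.0068940 × 2053/22 = 0.643 A.

V_s ≈ 11200 V, I_p ≈ 0.643 A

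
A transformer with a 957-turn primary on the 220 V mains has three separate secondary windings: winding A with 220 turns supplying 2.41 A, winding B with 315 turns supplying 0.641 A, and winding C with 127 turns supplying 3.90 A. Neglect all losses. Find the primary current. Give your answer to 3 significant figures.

V_A = 220 × 220/957 = 50.575 V; V_B = 220 × 315/957 = 72.414 V; V_C = 220 × 127/957 = 29.195 V.
P_out = V_A I_A + V_B I_B + V_C I_C = 50.575×2.41 + 72.414×0.641 + 29.195×3.90 = 121.89 + 46.417 + 113.86 = 282.16 W.
Ideal ⇒ P_in = P_out, so I_p = P_out/V_p = 282.16/220 = 1.28 A.

I_p ≈ 1.28 A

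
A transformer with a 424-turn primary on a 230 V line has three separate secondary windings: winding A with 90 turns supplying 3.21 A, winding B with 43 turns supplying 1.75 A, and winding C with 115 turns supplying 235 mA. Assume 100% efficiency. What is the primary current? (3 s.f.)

I_p ≈ 0.923 A

V_A = 230 × 90/424 = 48.821 V; V_B = 230 × 43/424 = 23.325 V; V_C = 230 × 115/424 = 62.382 V.
P_out = V_A I_A + V_B I_B + V_C I_C = 48.821×3.21 + 23.325×1.75 + 62.382×0.235 = 156.71 + 40.820 + 14.660 = 212.19 W.
Ideal ⇒ P_in = P_out, so I_p = P_out/V_p = 212.19/230 = 0.923 A.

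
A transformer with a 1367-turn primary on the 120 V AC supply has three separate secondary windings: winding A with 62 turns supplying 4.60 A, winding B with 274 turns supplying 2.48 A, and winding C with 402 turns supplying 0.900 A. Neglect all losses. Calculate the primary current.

V_A = 120 × 62/1367 = 5.4426 V; V_B = 120 × 274/1367 = 24.053 V; V_C = 120 × 402/1367 = 35.289 V.
P_out = V_A I_A + V_B I_B + V_C I_C = 5.4426×4.60 + 24.053×2.48 + 35.289×0.900 = 25.036 + 59.651 + 31.760 = 116.45 W.
Ideal ⇒ P_in = P_out, so I_p = P_out/V_p = 116.45/120 = 0.970 A.

I_p ≈ 0.970 A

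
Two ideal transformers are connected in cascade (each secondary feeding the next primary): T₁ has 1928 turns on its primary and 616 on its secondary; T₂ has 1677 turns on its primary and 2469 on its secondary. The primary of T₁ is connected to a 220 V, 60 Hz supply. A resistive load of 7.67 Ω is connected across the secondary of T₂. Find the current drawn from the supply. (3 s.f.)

After T₁: V = 220.00 × 616/1928 = 70.290 V.
After T₂: V = 70.290 × 2469/1677 = 103.49 V.
I_load = 103.49/7.67 = 13.492 A, so P_out = 103.49 × 13.492 = 1396.3 W.
All ideal ⇒ P_in = P_out, so I_supply = 1396.3/220 = 6.35 A.

I_supply ≈ 6.35 A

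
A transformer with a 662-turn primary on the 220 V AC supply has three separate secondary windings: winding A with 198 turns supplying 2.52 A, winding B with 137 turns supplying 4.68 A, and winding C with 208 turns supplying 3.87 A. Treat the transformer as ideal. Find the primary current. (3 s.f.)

I_p ≈ 2.94 A

V_A = 220 × 198/662 = 65.801 V; V_B = 220 × 137/662 = 45.529 V; V_C = 220 × 208/662 = 69.124 V.
P_out = V_A I_A + V_B I_B + V_C I_C = 65.801×2.52 + 45.529×4.68 + 69.124×3.87 = 165.82 + 213.07 + 267.51 = 646.40 W.
Ideal ⇒ P_in = P_out, so I_p = P_out/V_p = 646.40/220 = 2.94 A.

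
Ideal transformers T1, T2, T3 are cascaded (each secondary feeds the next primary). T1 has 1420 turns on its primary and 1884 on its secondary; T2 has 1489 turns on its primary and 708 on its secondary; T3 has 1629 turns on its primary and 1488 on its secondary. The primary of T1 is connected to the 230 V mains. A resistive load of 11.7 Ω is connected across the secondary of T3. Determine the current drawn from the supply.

I_supply ≈ 6.53 A

After T1: V = 230.00 × 1884/1420 = 305.15 V.
After T2: V = 305.15 × 708/1489 = 145.10 V.
After T3: V = 145.10 × 1488/1629 = 132.54 V.
I_load = 132.54/11.7 = 11.328 A, so P_out = 132.54 × 11.328 = 1501.4 W.
All ideal ⇒ P_in = P_out, so I_supply = 1501.4/230 = 6.53 A.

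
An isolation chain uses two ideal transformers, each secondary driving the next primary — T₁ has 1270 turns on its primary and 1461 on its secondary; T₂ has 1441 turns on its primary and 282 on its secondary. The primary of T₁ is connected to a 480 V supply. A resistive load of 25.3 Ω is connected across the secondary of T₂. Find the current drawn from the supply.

I_supply ≈ 0.962 A

After T₁: V = 480.00 × 1461/1270 = 552.19 V.
After T₂: V = 552.19 × 282/1441 = 108.06 V.
I_load = 108.06/25.3 = 4.2712 A, so P_out = 108.06 × 4.2712 = 461.56 W.
All ideal ⇒ P_in = P_out, so I_supply = 461.56/480 = 0.962 A.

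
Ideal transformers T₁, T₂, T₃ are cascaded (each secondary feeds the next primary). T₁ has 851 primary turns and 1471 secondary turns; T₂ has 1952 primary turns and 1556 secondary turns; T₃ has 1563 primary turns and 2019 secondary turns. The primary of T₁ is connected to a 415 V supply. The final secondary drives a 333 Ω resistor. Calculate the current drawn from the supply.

Secondary of T₁: V = 415.00 × 1471/851 = 717.35 V.
Secondary of T₂: V = 717.35 × 1556/1952 = 571.82 V.
Secondary of T₃: V = 571.82 × 2019/1563 = 738.65 V.
I_load = 738.65/333 = 2.2182 A, so P_out = 738.65 × 2.2182 = 1638.4 W.
All ideal ⇒ P_in = P_out, so I_supply = 1638.4/415 = 3.95 A.

I_supply ≈ 3.95 A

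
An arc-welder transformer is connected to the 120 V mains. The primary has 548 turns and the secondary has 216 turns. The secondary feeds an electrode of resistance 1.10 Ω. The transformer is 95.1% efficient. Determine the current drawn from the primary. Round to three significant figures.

V_s = 120 × 216/548 = 47.299 V.
I_s = V_s/R = 47.299/1.10 = 42.999 A.
P_out = V_s I_s = 47.299 × 42.999 = 2033.8 W.
P_in = P_out/η = 2033.8/0.951 = 2138.6 W.
I_p = P_in/V_p = 2138.6/120 = 17.8 A.

I_p ≈ 17.8 A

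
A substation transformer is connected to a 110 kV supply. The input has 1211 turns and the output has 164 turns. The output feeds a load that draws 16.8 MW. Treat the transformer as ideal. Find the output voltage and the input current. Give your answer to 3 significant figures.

V_out = V_in × N_out/N_in = 110000 × 164/1211 = 14897 V.
I_out = P/V_out = 1.68×10^7/14897 = 1127.8 A.
I_in = I_out × N_out/N_in = 1127.8 × 164/1211 = 153 A.

V_out ≈ 14900 V, I_in ≈ 153 A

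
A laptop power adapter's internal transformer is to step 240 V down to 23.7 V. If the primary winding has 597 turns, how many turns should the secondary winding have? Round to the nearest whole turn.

N_s = 59 turns

N_s/N_p = V_s/V_p, so N_s = 597 × 23.7/240 = 59.0 ≈ 59 turns.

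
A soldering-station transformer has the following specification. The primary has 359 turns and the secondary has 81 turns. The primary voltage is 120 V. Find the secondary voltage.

V_s ≈ 27.1 V

V_s/V_p = N_s/N_p, so V_s = 120 × 81/359 = 27.1 V.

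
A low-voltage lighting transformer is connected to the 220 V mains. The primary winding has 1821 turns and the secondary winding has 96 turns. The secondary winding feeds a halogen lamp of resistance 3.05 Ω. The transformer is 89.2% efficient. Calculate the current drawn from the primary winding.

V_s = 220 × 96/1821 = 11.598 V.
I_s = V_s/R = 11.598/3.05 = 3.8026 A.
P_out = V_s I_s = 11.598 × 3.8026 = 44.103 W.
P_in = P_out/η = 44.103/0.892 = 49.443 W.
I_p = P_in/V_p = 49.443/220 = 0.225 A.

I_p ≈ 0.225 A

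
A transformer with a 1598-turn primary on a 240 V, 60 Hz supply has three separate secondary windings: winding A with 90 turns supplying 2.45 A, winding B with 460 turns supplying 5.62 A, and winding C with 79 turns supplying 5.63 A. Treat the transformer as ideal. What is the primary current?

I_p ≈ 2.03 A

V_A = 240 × 90/1598 = 13.517 V; V_B = 240 × 460/1598 = 69.086 V; V_C = 240 × 79/1598 = 11.865 V.
P_out = V_A I_A + V_B I_B + V_C I_C = 13.517×2.45 + 69.086×5.62 + 11.865×5.63 = 33.116 + 388.27 + 66.799 = 488.18 W.
Ideal ⇒ P_in = P_out, so I_p = P_out/V_p = 488.18/240 = 2.03 A.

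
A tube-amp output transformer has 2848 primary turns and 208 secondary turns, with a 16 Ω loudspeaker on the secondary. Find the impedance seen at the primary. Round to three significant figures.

Z_p ≈ 3000 Ω

Z_p = (N_p/N_s)² × Z_s = (2848/208)² × 16 = 3000 Ω.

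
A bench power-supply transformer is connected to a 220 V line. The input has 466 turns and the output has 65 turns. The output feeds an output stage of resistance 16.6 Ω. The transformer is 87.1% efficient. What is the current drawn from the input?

V_out = 220 × 65/466 = 30.687 V.
I_out = V_out/R = 30.687/16.6 = 1.8486 A.
P_out = V_out I_out = 30.687 × 1.8486 = 56.727 W.
P_in = P_out/η = 56.727/0.871 = 65.129 W.
I_in = P_in/V_in = 65.129/220 = 0.296 A.

I_in ≈ 0.296 A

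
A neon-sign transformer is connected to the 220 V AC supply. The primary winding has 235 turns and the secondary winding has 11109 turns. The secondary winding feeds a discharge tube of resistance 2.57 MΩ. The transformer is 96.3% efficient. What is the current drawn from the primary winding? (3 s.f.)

I_p ≈ 0.199 A

V_s = 220 × 11109/235 = 10400 V.
I_s = V_s/R = 10400/(2.57×10^6) = 0.0040467 A.
P_out = V_s I_s = 10400 × 0.0040467 = 42.085 W.
P_in = P_out/η = 42.085/0.963 = 43.702 W.
I_p = P_in/V_p = 43.702/220 = 0.199 A.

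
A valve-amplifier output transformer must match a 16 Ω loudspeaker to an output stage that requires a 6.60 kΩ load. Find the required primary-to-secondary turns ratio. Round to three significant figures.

Z_p/Z_s = (N_p/N_s)², so N_p/N_s = √(6600/16) = √412 = 20.3.

N_p/N_s ≈ 20.3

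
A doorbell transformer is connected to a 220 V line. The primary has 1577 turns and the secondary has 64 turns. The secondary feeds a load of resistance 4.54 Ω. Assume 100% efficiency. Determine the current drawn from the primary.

V_s = V_p × N_s/N_p = 220 × 64/1577 = 8.9283 V.
I_s = V_s/R = 8.9283/4.54 = 1.9666 A.
For an ideal transformer I_p N_p = I_s N_s, so I_p = 1.9666 × 64/1577 = 0.0798 A.

I_p ≈ 0.0798 A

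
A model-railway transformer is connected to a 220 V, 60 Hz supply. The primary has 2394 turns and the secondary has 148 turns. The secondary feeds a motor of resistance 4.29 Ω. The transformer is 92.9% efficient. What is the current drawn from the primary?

V_s = 220 × 148/2394 = 13.601 V.
I_s = V_s/R = 13.601/4.29 = 3.1703 A.
P_out = V_s I_s = 13.601 × 3.1703 = 43.118 W.
P_in = P_out/η = 43.118/0.929 = 46.414 W.
I_p = P_in/V_p = 46.414/220 = 0.211 A.

I_p ≈ 0.211 A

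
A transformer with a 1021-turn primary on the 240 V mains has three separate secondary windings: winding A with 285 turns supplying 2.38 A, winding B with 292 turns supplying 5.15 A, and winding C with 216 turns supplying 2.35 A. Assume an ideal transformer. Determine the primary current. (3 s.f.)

V_A = 240 × 285/1021 = 66.993 V; V_B = 240 × 292/1021 = 68.639 V; V_C = 240 × 216/1021 = 50.774 V.
P_out = V_A I_A + V_B I_B + V_C I_C = 66.993×2.38 + 68.639×5.15 + 50.774×2.35 = 159.44 + 353.49 + 119.32 = 632.25 W.
Ideal ⇒ P_in = P_out, so I_p = P_out/V_p = 632.25/240 = 2.63 A.

I_p ≈ 2.63 A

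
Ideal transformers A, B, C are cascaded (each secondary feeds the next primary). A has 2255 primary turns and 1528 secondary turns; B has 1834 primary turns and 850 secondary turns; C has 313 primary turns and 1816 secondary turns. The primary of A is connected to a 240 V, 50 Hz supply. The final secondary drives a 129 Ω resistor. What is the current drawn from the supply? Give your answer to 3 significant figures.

Secondary of A: V = 240.00 × 1528/2255 = 162.63 V.
Secondary of B: V = 162.63 × 850/1834 = 75.372 V.
Secondary of C: V = 75.372 × 1816/313 = 437.30 V.
I_load = 437.30/129 = 3.3899 A, so P_out = 437.30 × 3.3899 = 1482.4 W.
All ideal ⇒ P_in = P_out, so I_supply = 1482.4/240 = 6.18 A.

I_supply ≈ 6.18 A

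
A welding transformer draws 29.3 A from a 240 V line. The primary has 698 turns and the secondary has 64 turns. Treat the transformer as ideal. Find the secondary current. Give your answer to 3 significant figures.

I_s/I_p = N_p/N_s, so I_s = 29.3 × 698/64 = 320 A.

I_s ≈ 320 A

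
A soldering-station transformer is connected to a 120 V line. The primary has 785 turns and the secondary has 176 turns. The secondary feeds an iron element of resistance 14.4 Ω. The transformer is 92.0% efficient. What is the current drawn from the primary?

V_s = 120 × 176/785 = 26.904 V.
I_s = V_s/R = 26.904/14.4 = 1.8684 A.
P_out = V_s I_s = 26.904 × 1.8684 = 50.267 W.
P_in = P_out/η = 50.267/0.920 = 54.638 W.
I_p = P_in/V_p = 54.638/120 = 0.455 A.

I_p ≈ 0.455 A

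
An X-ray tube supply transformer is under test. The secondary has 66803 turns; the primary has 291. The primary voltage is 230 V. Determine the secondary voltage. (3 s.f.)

V_s ≈ 52800 V

V_s/V_p = N_s/N_p, so V_s = 230 × 66803/291 = 52800 V.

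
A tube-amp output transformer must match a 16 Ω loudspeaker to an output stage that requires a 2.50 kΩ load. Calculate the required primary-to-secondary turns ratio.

N_p/N_s ≈ 12.5

Z_p/Z_s = (N_p/N_s)², so N_p/N_s = √(2500/16) = √156 = 12.5.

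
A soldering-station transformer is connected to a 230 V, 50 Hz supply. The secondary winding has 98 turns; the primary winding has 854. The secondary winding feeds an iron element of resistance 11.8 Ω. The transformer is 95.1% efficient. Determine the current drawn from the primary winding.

V_s = 230 × 98/854 = 26.393 V.
I_s = V_s/R = 26.393/11.8 = 2.2367 A.
P_out = V_s I_s = 26.393 × 2.2367 = 59.035 W.
P_in = P_out/η = 59.035/0.951 = 62.077 W.
I_p = P_in/V_p = 62.077/230 = 0.270 A.

I_p ≈ 0.270 A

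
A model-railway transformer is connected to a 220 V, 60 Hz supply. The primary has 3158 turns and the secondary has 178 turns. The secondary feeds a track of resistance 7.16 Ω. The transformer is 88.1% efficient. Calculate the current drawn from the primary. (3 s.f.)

I_p ≈ 0.111 A

V_s = 220 × 178/3158 = 12.400 V.
I_s = V_s/R = 12.400/7.16 = 1.7319 A.
P_out = V_s I_s = 12.400 × 1.7319 = 21.476 W.
P_in = P_out/η = 21.476/0.881 = 24.377 W.
I_p = P_in/V_p = 24.377/220 = 0.111 A.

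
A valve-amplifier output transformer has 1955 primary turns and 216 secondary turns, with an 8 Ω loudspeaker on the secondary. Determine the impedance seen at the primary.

Z_p ≈ 655 Ω

Z_p = (N_p/N_s)² × Z_s = (1955/216)² × 8 = 655 Ω.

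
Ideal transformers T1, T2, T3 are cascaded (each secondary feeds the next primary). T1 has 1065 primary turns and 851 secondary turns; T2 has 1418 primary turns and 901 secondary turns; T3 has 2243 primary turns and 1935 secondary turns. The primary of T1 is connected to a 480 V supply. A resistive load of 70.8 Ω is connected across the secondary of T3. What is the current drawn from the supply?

I_supply ≈ 1.30 A

Secondary of T1: V = 480.00 × 851/1065 = 383.55 V.
Secondary of T2: V = 383.55 × 901/1418 = 243.71 V.
Secondary of T3: V = 243.71 × 1935/2243 = 210.24 V.
I_load = 210.24/70.8 = 2.9695 A, so P_out = 210.24 × 2.9695 = 624.32 W.
All ideal ⇒ P_in = P_out, so I_supply = 624.32/480 = 1.30 A.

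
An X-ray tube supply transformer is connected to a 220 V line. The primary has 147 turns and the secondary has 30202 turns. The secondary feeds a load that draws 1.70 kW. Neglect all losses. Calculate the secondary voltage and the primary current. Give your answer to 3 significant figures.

V_s = V_p × N_s/N_p = 220 × 30202/147 = 45200 V.
I_s = P/V_s = 1700/45200 = 0.037610 A.
I_p = I_s × N_s/N_p = 0.037610 × 30202/147 = 7.73 A.

V_s ≈ 45200 V, I_p ≈ 7.73 A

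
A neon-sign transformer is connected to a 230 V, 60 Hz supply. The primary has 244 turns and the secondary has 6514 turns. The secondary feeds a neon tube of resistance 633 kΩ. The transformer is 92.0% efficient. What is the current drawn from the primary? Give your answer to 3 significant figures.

V_s = 230 × 6514/244 = 6140.2 V.
I_s = V_s/R = 6140.2/633000 = 0.0097002 A.
P_out = V_s I_s = 6140.2 × 0.0097002 = 59.562 W.
P_in = P_out/η = 59.562/0.920 = 64.741 W.
I_p = P_in/V_p = 64.741/230 = 0.281 A.

I_p ≈ 0.281 A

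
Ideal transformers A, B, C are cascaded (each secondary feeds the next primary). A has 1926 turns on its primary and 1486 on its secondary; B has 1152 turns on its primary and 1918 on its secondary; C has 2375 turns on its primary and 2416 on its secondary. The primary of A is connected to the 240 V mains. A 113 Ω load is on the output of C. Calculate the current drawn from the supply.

Secondary of A: V = 240.00 × 1486/1926 = 185.17 V.
Secondary of B: V = 185.17 × 1918/1152 = 308.30 V.
Secondary of C: V = 308.30 × 2416/2375 = 313.62 V.
I_load = 313.62/113 = 2.7754 A, so P_out = 313.62 × 2.7754 = 870.42 W.
All ideal ⇒ P_in = P_out, so I_supply = 870.42/240 = 3.63 A.

I_supply ≈ 3.63 A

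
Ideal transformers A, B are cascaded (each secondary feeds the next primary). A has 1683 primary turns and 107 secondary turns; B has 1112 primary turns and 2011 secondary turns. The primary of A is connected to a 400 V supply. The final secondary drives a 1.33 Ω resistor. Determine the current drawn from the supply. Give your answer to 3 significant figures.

I_supply ≈ 3.98 A

After A: V = 400.00 × 107/1683 = 25.431 V.
After B: V = 25.431 × 2011/1112 = 45.990 V.
I_load = 45.990/1.33 = 34.579 A, so P_out = 45.990 × 34.579 = 1590.3 W.
All ideal ⇒ P_in = P_out, so I_supply = 1590.3/400 = 3.98 A.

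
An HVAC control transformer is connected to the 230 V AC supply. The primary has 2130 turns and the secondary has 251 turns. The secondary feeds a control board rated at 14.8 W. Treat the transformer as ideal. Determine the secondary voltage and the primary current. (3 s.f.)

V_s ≈ 27.1 V, I_p ≈ 0.0643 A

V_s = V_p × N_s/N_p = 230 × 251/2130 = 27.103 V.
I_s = P/V_s = 14.8/27.103 = 0.54606 A.
I_p = I_s × N_s/N_p = 0.54606 × 251/2130 = 0.0643 A.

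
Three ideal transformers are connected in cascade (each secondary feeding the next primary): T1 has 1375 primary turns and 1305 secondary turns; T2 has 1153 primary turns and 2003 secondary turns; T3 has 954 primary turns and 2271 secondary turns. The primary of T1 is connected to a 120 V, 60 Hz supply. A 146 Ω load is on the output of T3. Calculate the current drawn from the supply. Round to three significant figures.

I_supply ≈ 12.7 A

After T1: V = 120.00 × 1305/1375 = 113.89 V.
After T2: V = 113.89 × 2003/1153 = 197.85 V.
After T3: V = 197.85 × 2271/954 = 470.99 V.
I_load = 470.99/146 = 3.2259 A, so P_out = 470.99 × 3.2259 = 1519.4 W.
All ideal ⇒ P_in = P_out, so I_supply = 1519.4/120 = 12.7 A.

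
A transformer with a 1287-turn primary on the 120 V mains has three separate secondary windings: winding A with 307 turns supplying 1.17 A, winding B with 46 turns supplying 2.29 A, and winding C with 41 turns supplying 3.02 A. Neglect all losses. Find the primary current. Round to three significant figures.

V_A = 120 × 307/1287 = 28.625 V; V_B = 120 × 46/1287 = 4.2890 V; V_C = 120 × 41/1287 = 3.8228 V.
P_out = V_A I_A + V_B I_B + V_C I_C = 28.625×1.17 + 4.2890×2.29 + 3.8228×3.02 = 33.491 + 9.8219 + 11.545 = 54.858 W.
Ideal ⇒ P_in = P_out, so I_p = P_out/V_p = 54.858/120 = 0.457 A.

I_p ≈ 0.457 A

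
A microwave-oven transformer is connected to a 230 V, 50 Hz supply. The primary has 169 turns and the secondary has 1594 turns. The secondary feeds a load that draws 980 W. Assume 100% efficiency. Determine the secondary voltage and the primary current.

V_s = V_p × N_s/N_p = 230 × 1594/169 = 2169.3 V.
I_s = P/V_s = 980/2169.3 = 0.45175 A.
I_p = I_s × N_s/N_p = 0.45175 × 1594/169 = 4.26 A.

V_s ≈ 2170 V, I_p ≈ 4.26 A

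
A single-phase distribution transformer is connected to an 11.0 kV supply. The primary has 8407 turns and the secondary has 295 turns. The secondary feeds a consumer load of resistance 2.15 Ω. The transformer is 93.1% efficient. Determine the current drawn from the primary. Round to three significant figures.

V_s = 11000 × 295/8407 = 385.99 V.
I_s = V_s/R = 385.99/2.15 = 179.53 A.
P_out = V_s I_s = 385.99 × 179.53 = 69296 W.
P_in = P_out/η = 69296/0.931 = 74432 W.
I_p = P_in/V_p = 74432/11000 = 6.77 A.

I_p ≈ 6.77 A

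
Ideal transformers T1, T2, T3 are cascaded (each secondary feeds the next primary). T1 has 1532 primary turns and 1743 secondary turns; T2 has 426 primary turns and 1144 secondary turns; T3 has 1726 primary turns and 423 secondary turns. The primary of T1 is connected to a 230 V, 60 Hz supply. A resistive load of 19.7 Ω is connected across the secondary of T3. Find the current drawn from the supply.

I_supply ≈ 6.55 A

After T1: V = 230.00 × 1743/1532 = 261.68 V.
After T2: V = 261.68 × 1144/426 = 702.72 V.
After T3: V = 702.72 × 423/1726 = 172.22 V.
I_load = 172.22/19.7 = 8.7421 A, so P_out = 172.22 × 8.7421 = 1505.6 W.
All ideal ⇒ P_in = P_out, so I_supply = 1505.6/230 = 6.55 A.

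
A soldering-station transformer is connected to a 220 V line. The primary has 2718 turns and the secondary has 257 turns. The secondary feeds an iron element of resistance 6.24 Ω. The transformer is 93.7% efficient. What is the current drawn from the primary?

I_p ≈ 0.336 A

V_s = 220 × 257/2718 = 20.802 V.
I_s = V_s/R = 20.802/6.24 = 3.3337 A.
P_out = V_s I_s = 20.802 × 3.3337 = 69.347 W.
P_in = P_out/η = 69.347/0.937 = 74.010 W.
I_p = P_in/V_p = 74.010/220 = 0.336 A.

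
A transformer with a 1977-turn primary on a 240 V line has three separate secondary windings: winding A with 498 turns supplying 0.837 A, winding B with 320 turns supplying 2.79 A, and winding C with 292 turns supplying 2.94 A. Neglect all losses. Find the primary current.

I_p ≈ 1.10 A

V_A = 240 × 498/1977 = 60.455 V; V_B = 240 × 320/1977 = 38.847 V; V_C = 240 × 292/1977 = 35.448 V.
P_out = V_A I_A + V_B I_B + V_C I_C = 60.455×0.837 + 38.847×2.79 + 35.448×2.94 = 50.601 + 108.38 + 104.22 = 263.20 W.
Ideal ⇒ P_in = P_out, so I_p = P_out/V_p = 263.20/240 = 1.10 A.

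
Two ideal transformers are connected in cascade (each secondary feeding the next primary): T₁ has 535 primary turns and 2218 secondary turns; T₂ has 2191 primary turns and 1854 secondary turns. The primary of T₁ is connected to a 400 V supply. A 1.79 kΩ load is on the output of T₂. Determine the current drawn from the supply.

After T₁: V = 400.00 × 2218/535 = 1658.3 V.
After T₂: V = 1658.3 × 1854/2191 = 1403.3 V.
I_load = 1403.3/1790 = 0.78394 A, so P_out = 1403.3 × 0.78394 = 1100.1 W.
All ideal ⇒ P_in = P_out, so I_supply = 1100.1/400 = 2.75 A.

I_supply ≈ 2.75 A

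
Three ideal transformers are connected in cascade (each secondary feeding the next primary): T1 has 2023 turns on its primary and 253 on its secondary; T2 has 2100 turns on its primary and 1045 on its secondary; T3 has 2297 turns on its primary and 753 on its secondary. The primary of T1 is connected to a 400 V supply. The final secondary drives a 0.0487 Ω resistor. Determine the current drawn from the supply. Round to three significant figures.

After T1: V = 400.00 × 253/2023 = 50.025 V.
After T2: V = 50.025 × 1045/2100 = 24.893 V.
After T3: V = 24.893 × 753/2297 = 8.1605 V.
I_load = 8.1605/0.0487 = 167.57 A, so P_out = 8.1605 × 167.57 = 1367.4 W.
All ideal ⇒ P_in = P_out, so I_supply = 1367.4/400 = 3.42 A.

I_supply ≈ 3.42 A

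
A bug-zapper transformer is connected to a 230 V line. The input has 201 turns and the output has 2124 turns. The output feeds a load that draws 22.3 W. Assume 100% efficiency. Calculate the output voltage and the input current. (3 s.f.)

V_out ≈ 2430 V, I_in ≈ 0.0970 A

V_out = V_in × N_out/N_in = 230 × 2124/201 = 2430.4 V.
I_out = P/V_out = 22.3/2430.4 = 0.0091753 A.
I_in = I_out × N_out/N_in = 0.0091753 × 2124/201 = 0.0970 A.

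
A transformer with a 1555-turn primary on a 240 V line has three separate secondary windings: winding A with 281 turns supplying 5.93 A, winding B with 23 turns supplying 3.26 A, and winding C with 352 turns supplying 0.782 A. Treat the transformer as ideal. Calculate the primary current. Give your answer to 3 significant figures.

V_A = 240 × 281/1555 = 43.370 V; V_B = 240 × 23/1555 = 3.5498 V; V_C = 240 × 352/1555 = 54.328 V.
P_out = V_A I_A + V_B I_B + V_C I_C = 43.370×5.93 + 3.5498×3.26 + 54.328×0.782 = 257.18 + 11.572 + 42.484 = 311.24 W.
Ideal ⇒ P_in = P_out, so I_p = P_out/V_p = 311.24/240 = 1.30 A.

I_p ≈ 1.30 A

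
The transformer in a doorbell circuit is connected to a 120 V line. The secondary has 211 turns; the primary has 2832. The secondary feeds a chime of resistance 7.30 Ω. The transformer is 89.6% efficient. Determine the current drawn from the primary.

V_s = 120 × 211/2832 = 8.9407 V.
I_s = V_s/R = 8.9407/7.30 = 1.2248 A.
P_out = V_s I_s = 8.9407 × 1.2248 = 10.950 W.
P_in = P_out/η = 10.950/0.896 = 12.221 W.
I_p = P_in/V_p = 12.221/120 = 0.102 A.

I_p ≈ 0.102 A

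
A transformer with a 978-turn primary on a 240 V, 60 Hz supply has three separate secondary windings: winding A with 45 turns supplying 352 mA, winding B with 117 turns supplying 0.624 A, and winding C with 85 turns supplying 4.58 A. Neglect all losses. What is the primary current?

V_A = 240 × 45/978 = 11.043 V; V_B = 240 × 117/978 = 28.712 V; V_C = 240 × 85/978 = 20.859 V.
P_out = V_A I_A + V_B I_B + V_C I_C = 11.043×0.352 + 28.712×0.624 + 20.859×4.58 = 3.8871 + 17.916 + 95.534 = 117.34 W.
Ideal ⇒ P_in = P_out, so I_p = P_out/V_p = 117.34/240 = 0.489 A.

I_p ≈ 0.489 A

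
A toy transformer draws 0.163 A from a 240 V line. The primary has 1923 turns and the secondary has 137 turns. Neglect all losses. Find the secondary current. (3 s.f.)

I_s ≈ 2.29 A

I_s/I_p = N_p/N_s, so I_s = 0.163 × 1923/137 = 2.29 A.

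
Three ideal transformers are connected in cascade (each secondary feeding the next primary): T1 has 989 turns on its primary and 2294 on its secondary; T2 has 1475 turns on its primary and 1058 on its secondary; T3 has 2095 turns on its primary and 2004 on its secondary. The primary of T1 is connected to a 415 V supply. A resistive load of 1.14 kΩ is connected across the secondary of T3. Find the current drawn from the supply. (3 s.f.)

I_supply ≈ 0.922 A

After T1: V = 415.00 × 2294/989 = 962.60 V.
After T2: V = 962.60 × 1058/1475 = 690.46 V.
After T3: V = 690.46 × 2004/2095 = 660.47 V.
I_load = 660.47/1140 = 0.57936 A, so P_out = 660.47 × 0.57936 = 382.65 W.
All ideal ⇒ P_in = P_out, so I_supply = 382.65/415 = 0.922 A.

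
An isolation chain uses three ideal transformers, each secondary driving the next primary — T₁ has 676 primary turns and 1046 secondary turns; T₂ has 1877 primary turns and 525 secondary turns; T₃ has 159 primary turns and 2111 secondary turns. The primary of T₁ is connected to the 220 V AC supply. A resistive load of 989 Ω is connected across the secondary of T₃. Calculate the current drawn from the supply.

I_supply ≈ 7.34 A

Secondary of T₁: V = 220.00 × 1046/676 = 340.41 V.
Secondary of T₂: V = 340.41 × 525/1877 = 95.214 V.
Secondary of T₃: V = 95.214 × 2111/159 = 1264.1 V.
I_load = 1264.1/989 = 1.2782 A, so P_out = 1264.1 × 1.2782 = 1615.8 W.
All ideal ⇒ P_in = P_out, so I_supply = 1615.8/220 = 7.34 A.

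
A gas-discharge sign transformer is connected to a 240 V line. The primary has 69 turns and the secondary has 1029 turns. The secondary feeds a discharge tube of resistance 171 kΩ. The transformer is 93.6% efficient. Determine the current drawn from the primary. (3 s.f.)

V_s = 240 × 1029/69 = 3579.1 V.
I_s = V_s/R = 3579.1/171000 = 0.020931 A.
P_out = V_s I_s = 3579.1 × 0.020931 = 74.913 W.
P_in = P_out/η = 74.913/0.936 = 80.036 W.
I_p = P_in/V_p = 80.036/240 = 0.333 A.

I_p ≈ 0.333 A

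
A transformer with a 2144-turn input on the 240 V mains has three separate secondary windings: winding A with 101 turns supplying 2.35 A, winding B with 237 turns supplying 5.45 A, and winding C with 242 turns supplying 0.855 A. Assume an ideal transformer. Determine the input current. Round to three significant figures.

V_A = 240 × 101/2144 = 11.306 V; V_B = 240 × 237/2144 = 26.530 V; V_C = 240 × 242/2144 = 27.090 V.
P_out = V_A I_A + V_B I_B + V_C I_C = 11.306×2.35 + 26.530×5.45 + 27.090×0.855 = 26.569 + 144.59 + 23.162 = 194.32 W.
Ideal ⇒ P_in = P_out, so I_in = P_out/V_in = 194.32/240 = 0.810 A.

I_in ≈ 0.810 A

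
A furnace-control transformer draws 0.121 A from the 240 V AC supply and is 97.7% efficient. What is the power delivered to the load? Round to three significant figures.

P_in = V_p I_p = 240 × 0.121 = 29.040 W.
P_out = η P_in = 0.977 × 29.040 = 28.4 W.

P_out ≈ 28.4 W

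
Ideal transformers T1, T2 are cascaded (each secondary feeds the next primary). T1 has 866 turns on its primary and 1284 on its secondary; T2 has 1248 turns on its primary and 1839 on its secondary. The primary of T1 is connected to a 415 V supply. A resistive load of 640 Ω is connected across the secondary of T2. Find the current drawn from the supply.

I_supply ≈ 3.10 A

After T1: V = 415.00 × 1284/866 = 615.31 V.
After T2: V = 615.31 × 1839/1248 = 906.70 V.
I_load = 906.70/640 = 1.4167 A, so P_out = 906.70 × 1.4167 = 1284.5 W.
All ideal ⇒ P_in = P_out, so I_supply = 1284.5/415 = 3.10 A.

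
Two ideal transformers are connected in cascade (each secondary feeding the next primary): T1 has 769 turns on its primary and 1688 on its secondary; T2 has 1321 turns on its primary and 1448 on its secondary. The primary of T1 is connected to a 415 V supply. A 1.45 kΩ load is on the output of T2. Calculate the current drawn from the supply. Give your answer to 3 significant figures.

I_supply ≈ 1.66 A

After T1: V = 415.00 × 1688/769 = 910.95 V.
After T2: V = 910.95 × 1448/1321 = 998.53 V.
I_load = 998.53/1450 = 0.68864 A, so P_out = 998.53 × 0.68864 = 687.63 W.
All ideal ⇒ P_in = P_out, so I_supply = 687.63/415 = 1.66 A.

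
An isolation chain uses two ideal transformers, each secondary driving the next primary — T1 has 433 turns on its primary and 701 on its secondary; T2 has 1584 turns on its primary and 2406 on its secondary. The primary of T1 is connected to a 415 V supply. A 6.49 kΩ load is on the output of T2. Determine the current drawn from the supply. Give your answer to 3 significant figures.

I_supply ≈ 0.387 A

Secondary of T1: V = 415.00 × 701/433 = 671.86 V.
Secondary of T2: V = 671.86 × 2406/1584 = 1020.5 V.
I_load = 1020.5/6490 = 0.15724 A, so P_out = 1020.5 × 0.15724 = 160.47 W.
All ideal ⇒ P_in = P_out, so I_supply = 160.47/415 = 0.387 A.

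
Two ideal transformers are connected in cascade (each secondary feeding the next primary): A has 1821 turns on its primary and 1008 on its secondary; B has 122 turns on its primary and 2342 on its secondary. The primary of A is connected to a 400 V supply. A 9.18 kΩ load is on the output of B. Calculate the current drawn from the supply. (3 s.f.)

After A: V = 400.00 × 1008/1821 = 221.42 V.
After B: V = 221.42 × 2342/122 = 4250.5 V.
I_load = 4250.5/9180 = 0.46301 A, so P_out = 4250.5 × 0.46301 = 1968.0 W.
All ideal ⇒ P_in = P_out, so I_supply = 1968.0/400 = 4.92 A.

I_supply ≈ 4.92 A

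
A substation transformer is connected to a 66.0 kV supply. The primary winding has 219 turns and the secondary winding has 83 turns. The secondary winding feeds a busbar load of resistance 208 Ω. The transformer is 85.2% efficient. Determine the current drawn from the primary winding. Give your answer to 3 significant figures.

I_p ≈ 53.5 A

V_s = 66000 × 83/219 = 25014 V.
I_s = V_s/R = 25014/208 = 120.26 A.
P_out = V_s I_s = 25014 × 120.26 = 3.0081×10^6 W.
P_in = P_out/η = 3.0081×10^6/0.852 = 3.5306×10^6 W.
I_p = P_in/V_p = 3.5306×10^6/66000 = 53.5 A.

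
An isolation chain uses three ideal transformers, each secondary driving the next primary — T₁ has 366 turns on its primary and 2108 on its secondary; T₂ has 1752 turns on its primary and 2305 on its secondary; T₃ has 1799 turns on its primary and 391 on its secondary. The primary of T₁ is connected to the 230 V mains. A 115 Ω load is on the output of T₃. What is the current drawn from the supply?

Secondary of T₁: V = 230.00 × 2108/366 = 1324.7 V.
Secondary of T₂: V = 1324.7 × 2305/1752 = 1742.8 V.
Secondary of T₃: V = 1742.8 × 391/1799 = 378.79 V.
I_load = 378.79/115 = 3.2938 A, so P_out = 378.79 × 3.2938 = 1247.7 W.
All ideal ⇒ P_in = P_out, so I_supply = 1247.7/230 = 5.42 A.

I_supply ≈ 5.42 A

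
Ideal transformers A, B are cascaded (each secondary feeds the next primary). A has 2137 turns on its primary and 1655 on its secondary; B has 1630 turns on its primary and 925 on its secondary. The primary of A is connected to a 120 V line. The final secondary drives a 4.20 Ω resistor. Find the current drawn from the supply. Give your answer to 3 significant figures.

I_supply ≈ 5.52 A

After A: V = 120.00 × 1655/2137 = 92.934 V.
After B: V = 92.934 × 925/1630 = 52.739 V.
I_load = 52.739/4.20 = 12.557 A, so P_out = 52.739 × 12.557 = 662.23 W.
All ideal ⇒ P_in = P_out, so I_supply = 662.23/120 = 5.52 A.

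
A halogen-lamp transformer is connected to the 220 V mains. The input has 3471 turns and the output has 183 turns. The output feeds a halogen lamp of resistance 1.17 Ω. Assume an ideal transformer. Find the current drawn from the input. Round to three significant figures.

V_out = V_in × N_out/N_in = 220 × 183/3471 = 11.599 V.
I_out = V_out/R = 11.599/1.17 = 9.9136 A.
For an ideal transformer I_in N_in = I_out N_out, so I_in = 9.9136 × 183/3471 = 0.523 A.

I_in ≈ 0.523 A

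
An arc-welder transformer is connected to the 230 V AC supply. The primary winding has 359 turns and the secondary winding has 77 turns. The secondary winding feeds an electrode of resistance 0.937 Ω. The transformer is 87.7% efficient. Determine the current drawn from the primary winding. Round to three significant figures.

I_p ≈ 12.9 A

V_s = 230 × 77/359 = 49.331 V.
I_s = V_s/R = 49.331/0.937 = 52.648 A.
P_out = V_s I_s = 49.331 × 52.648 = 2597.2 W.
P_in = P_out/η = 2597.2/0.877 = 2961.5 W.
I_p = P_in/V_p = 2961.5/230 = 12.9 A.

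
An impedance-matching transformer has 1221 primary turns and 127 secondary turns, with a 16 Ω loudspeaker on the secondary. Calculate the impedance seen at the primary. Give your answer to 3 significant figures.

Z_p = (N_p/N_s)² × Z_s = (1221/127)² × 16 = 1480 Ω.

Z_p ≈ 1480 Ω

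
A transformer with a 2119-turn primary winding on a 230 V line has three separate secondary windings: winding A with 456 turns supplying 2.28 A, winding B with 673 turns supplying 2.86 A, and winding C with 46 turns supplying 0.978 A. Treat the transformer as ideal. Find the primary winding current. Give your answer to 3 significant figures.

V_A = 230 × 456/2119 = 49.495 V; V_B = 230 × 673/2119 = 73.049 V; V_C = 230 × 46/2119 = 4.9929 V.
P_out = V_A I_A + V_B I_B + V_C I_C = 49.495×2.28 + 73.049×2.86 + 4.9929×0.978 = 112.85 + 208.92 + 4.8831 = 326.65 W.
Ideal ⇒ P_in = P_out, so I_p = P_out/V_p = 326.65/230 = 1.42 A.

I_p ≈ 1.42 A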